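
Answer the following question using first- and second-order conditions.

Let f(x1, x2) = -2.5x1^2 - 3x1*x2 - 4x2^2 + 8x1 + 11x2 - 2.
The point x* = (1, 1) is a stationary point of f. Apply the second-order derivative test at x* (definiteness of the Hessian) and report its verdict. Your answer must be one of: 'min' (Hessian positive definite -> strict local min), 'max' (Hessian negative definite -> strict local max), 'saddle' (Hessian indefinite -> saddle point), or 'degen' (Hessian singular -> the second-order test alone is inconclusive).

Compute the Hessian H = grad^2 f:
  H = [[-5, -3], [-3, -8]]
Verify stationarity: grad f(x*) = H x* + g = (0, 0).
Eigenvalues of H: -9.8541, -3.1459.
Both eigenvalues < 0, so H is negative definite -> x* is a strict local max.

max


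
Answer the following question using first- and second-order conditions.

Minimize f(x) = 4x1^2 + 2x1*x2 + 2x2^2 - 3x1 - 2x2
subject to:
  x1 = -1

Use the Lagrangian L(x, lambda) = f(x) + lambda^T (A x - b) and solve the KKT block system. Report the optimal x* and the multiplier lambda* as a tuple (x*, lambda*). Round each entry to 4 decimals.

Form the Lagrangian:
  L(x, lambda) = (1/2) x^T Q x + c^T x + lambda^T (A x - b)
Stationarity (grad_x L = 0): Q x + c + A^T lambda = 0.
Primal feasibility: A x = b.

This gives the KKT block system:
  [ Q   A^T ] [ x     ]   [-c ]
  [ A    0  ] [ lambda ] = [ b ]

Solving the linear system:
  x*      = (-1, 1)
  lambda* = (9)
  f(x*)   = 5

x* = (-1, 1), lambda* = (9)


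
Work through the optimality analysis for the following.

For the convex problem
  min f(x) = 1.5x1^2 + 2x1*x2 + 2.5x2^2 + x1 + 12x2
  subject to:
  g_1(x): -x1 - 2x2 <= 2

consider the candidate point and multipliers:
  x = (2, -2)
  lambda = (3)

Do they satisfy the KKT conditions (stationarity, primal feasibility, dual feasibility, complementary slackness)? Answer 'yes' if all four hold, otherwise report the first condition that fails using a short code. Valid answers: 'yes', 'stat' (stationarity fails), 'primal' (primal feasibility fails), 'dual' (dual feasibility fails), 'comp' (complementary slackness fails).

Gradient of f: grad f(x) = Q x + c = (3, 6)
Constraint values g_i(x) = a_i^T x - b_i:
  g_1((2, -2)) = 0
Stationarity residual: grad f(x) + sum_i lambda_i a_i = (0, 0)
  -> stationarity OK
Primal feasibility (all g_i <= 0): OK
Dual feasibility (all lambda_i >= 0): OK
Complementary slackness (lambda_i * g_i(x) = 0 for all i): OK

Verdict: yes, KKT holds.

yes


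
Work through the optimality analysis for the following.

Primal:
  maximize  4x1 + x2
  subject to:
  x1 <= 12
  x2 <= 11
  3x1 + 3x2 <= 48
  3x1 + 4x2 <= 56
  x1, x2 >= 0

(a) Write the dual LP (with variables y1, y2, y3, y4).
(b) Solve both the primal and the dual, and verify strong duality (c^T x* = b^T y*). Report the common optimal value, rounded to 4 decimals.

The standard primal-dual pair for 'max c^T x s.t. A x <= b, x >= 0' is:
  Dual:  min b^T y  s.t.  A^T y >= c,  y >= 0.

So the dual LP is:
  minimize  12y1 + 11y2 + 48y3 + 56y4
  subject to:
    y1 + 3y3 + 3y4 >= 4
    y2 + 3y3 + 4y4 >= 1
    y1, y2, y3, y4 >= 0

Solving the primal: x* = (12, 4).
  primal value c^T x* = 52.
Solving the dual: y* = (3, 0, 0.3333, 0).
  dual value b^T y* = 52.
Strong duality: c^T x* = b^T y*. Confirmed.

52


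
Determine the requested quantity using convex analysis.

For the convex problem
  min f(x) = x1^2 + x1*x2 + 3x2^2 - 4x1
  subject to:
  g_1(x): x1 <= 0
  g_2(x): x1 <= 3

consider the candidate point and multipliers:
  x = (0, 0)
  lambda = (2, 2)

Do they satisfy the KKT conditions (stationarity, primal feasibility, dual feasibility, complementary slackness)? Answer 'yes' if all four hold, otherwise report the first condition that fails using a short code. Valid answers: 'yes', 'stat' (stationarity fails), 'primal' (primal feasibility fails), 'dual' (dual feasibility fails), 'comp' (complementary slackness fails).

Gradient of f: grad f(x) = Q x + c = (-4, 0)
Constraint values g_i(x) = a_i^T x - b_i:
  g_1((0, 0)) = 0
  g_2((0, 0)) = -3
Stationarity residual: grad f(x) + sum_i lambda_i a_i = (0, 0)
  -> stationarity OK
Primal feasibility (all g_i <= 0): OK
Dual feasibility (all lambda_i >= 0): OK
Complementary slackness (lambda_i * g_i(x) = 0 for all i): FAILS

Verdict: the first failing condition is complementary_slackness -> comp.

comp


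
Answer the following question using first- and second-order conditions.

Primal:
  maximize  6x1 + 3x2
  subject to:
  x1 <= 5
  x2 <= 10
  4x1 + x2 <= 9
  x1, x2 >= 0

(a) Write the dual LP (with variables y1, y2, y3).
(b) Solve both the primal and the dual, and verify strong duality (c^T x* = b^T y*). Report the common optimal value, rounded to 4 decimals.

The standard primal-dual pair for 'max c^T x s.t. A x <= b, x >= 0' is:
  Dual:  min b^T y  s.t.  A^T y >= c,  y >= 0.

So the dual LP is:
  minimize  5y1 + 10y2 + 9y3
  subject to:
    y1 + 4y3 >= 6
    y2 + y3 >= 3
    y1, y2, y3 >= 0

Solving the primal: x* = (0, 9).
  primal value c^T x* = 27.
Solving the dual: y* = (0, 0, 3).
  dual value b^T y* = 27.
Strong duality: c^T x* = b^T y*. Confirmed.

27


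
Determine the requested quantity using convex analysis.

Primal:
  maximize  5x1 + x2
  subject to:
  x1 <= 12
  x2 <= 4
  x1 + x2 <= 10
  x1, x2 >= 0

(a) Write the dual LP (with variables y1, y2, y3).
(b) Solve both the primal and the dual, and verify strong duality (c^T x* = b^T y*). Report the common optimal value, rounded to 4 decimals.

The standard primal-dual pair for 'max c^T x s.t. A x <= b, x >= 0' is:
  Dual:  min b^T y  s.t.  A^T y >= c,  y >= 0.

So the dual LP is:
  minimize  12y1 + 4y2 + 10y3
  subject to:
    y1 + y3 >= 5
    y2 + y3 >= 1
    y1, y2, y3 >= 0

Solving the primal: x* = (10, 0).
  primal value c^T x* = 50.
Solving the dual: y* = (0, 0, 5).
  dual value b^T y* = 50.
Strong duality: c^T x* = b^T y*. Confirmed.

50


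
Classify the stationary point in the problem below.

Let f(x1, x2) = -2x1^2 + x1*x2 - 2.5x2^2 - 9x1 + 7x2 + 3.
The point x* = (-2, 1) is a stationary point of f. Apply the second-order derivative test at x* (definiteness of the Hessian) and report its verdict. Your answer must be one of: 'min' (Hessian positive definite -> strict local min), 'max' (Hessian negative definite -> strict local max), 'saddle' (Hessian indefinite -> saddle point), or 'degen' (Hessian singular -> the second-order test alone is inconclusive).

Compute the Hessian H = grad^2 f:
  H = [[-4, 1], [1, -5]]
Verify stationarity: grad f(x*) = H x* + g = (0, 0).
Eigenvalues of H: -5.618, -3.382.
Both eigenvalues < 0, so H is negative definite -> x* is a strict local max.

max


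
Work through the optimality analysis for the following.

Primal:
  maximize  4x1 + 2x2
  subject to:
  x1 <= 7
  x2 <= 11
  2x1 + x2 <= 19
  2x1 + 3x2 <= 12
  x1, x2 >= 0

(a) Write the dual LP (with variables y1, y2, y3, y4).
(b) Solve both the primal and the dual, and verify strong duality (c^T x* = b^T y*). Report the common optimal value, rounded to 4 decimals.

The standard primal-dual pair for 'max c^T x s.t. A x <= b, x >= 0' is:
  Dual:  min b^T y  s.t.  A^T y >= c,  y >= 0.

So the dual LP is:
  minimize  7y1 + 11y2 + 19y3 + 12y4
  subject to:
    y1 + 2y3 + 2y4 >= 4
    y2 + y3 + 3y4 >= 2
    y1, y2, y3, y4 >= 0

Solving the primal: x* = (6, 0).
  primal value c^T x* = 24.
Solving the dual: y* = (0, 0, 0, 2).
  dual value b^T y* = 24.
Strong duality: c^T x* = b^T y*. Confirmed.

24


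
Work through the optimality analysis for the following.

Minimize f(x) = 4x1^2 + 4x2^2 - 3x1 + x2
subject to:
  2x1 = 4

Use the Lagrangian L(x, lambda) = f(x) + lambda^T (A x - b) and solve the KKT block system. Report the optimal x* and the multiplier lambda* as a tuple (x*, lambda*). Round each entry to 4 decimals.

Form the Lagrangian:
  L(x, lambda) = (1/2) x^T Q x + c^T x + lambda^T (A x - b)
Stationarity (grad_x L = 0): Q x + c + A^T lambda = 0.
Primal feasibility: A x = b.

This gives the KKT block system:
  [ Q   A^T ] [ x     ]   [-c ]
  [ A    0  ] [ lambda ] = [ b ]

Solving the linear system:
  x*      = (2, -0.125)
  lambda* = (-6.5)
  f(x*)   = 9.9375

x* = (2, -0.125), lambda* = (-6.5)


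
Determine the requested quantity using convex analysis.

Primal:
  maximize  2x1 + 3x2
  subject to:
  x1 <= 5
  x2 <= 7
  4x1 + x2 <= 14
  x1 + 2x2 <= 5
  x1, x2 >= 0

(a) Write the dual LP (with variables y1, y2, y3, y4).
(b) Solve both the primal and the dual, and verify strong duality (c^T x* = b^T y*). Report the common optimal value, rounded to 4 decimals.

The standard primal-dual pair for 'max c^T x s.t. A x <= b, x >= 0' is:
  Dual:  min b^T y  s.t.  A^T y >= c,  y >= 0.

So the dual LP is:
  minimize  5y1 + 7y2 + 14y3 + 5y4
  subject to:
    y1 + 4y3 + y4 >= 2
    y2 + y3 + 2y4 >= 3
    y1, y2, y3, y4 >= 0

Solving the primal: x* = (3.2857, 0.8571).
  primal value c^T x* = 9.1429.
Solving the dual: y* = (0, 0, 0.1429, 1.4286).
  dual value b^T y* = 9.1429.
Strong duality: c^T x* = b^T y*. Confirmed.

9.1429


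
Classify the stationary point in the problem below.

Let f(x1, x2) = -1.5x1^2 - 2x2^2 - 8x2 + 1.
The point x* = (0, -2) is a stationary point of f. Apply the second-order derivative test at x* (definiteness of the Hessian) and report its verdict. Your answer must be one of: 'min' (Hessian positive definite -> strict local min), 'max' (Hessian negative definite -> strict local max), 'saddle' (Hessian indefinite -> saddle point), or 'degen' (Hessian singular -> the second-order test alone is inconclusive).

Compute the Hessian H = grad^2 f:
  H = [[-3, 0], [0, -4]]
Verify stationarity: grad f(x*) = H x* + g = (0, 0).
Eigenvalues of H: -4, -3.
Both eigenvalues < 0, so H is negative definite -> x* is a strict local max.

max


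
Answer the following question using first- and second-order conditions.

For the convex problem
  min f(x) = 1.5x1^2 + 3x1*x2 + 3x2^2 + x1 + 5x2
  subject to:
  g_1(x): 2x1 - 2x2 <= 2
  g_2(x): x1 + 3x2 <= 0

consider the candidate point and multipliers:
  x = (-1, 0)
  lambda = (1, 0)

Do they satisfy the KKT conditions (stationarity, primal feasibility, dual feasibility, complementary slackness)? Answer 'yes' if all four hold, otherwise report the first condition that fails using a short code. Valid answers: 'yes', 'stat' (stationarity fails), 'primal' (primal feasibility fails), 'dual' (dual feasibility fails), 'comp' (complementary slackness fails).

Gradient of f: grad f(x) = Q x + c = (-2, 2)
Constraint values g_i(x) = a_i^T x - b_i:
  g_1((-1, 0)) = -4
  g_2((-1, 0)) = -1
Stationarity residual: grad f(x) + sum_i lambda_i a_i = (0, 0)
  -> stationarity OK
Primal feasibility (all g_i <= 0): OK
Dual feasibility (all lambda_i >= 0): OK
Complementary slackness (lambda_i * g_i(x) = 0 for all i): FAILS

Verdict: the first failing condition is complementary_slackness -> comp.

comp


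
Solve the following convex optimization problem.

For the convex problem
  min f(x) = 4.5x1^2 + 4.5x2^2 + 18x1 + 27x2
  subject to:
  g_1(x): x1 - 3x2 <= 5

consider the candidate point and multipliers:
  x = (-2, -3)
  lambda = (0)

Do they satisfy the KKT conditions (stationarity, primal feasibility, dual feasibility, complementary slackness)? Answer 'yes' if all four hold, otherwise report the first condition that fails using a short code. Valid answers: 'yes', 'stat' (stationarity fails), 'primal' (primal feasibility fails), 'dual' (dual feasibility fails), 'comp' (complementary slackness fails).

Gradient of f: grad f(x) = Q x + c = (0, 0)
Constraint values g_i(x) = a_i^T x - b_i:
  g_1((-2, -3)) = 2
Stationarity residual: grad f(x) + sum_i lambda_i a_i = (0, 0)
  -> stationarity OK
Primal feasibility (all g_i <= 0): FAILS
Dual feasibility (all lambda_i >= 0): OK
Complementary slackness (lambda_i * g_i(x) = 0 for all i): OK

Verdict: the first failing condition is primal_feasibility -> primal.

primal


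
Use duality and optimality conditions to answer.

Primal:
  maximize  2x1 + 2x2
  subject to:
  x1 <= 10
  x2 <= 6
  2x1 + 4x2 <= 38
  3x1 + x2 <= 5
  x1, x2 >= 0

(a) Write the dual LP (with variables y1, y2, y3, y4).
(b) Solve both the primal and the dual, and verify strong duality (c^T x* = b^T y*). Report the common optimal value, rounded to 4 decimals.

The standard primal-dual pair for 'max c^T x s.t. A x <= b, x >= 0' is:
  Dual:  min b^T y  s.t.  A^T y >= c,  y >= 0.

So the dual LP is:
  minimize  10y1 + 6y2 + 38y3 + 5y4
  subject to:
    y1 + 2y3 + 3y4 >= 2
    y2 + 4y3 + y4 >= 2
    y1, y2, y3, y4 >= 0

Solving the primal: x* = (0, 5).
  primal value c^T x* = 10.
Solving the dual: y* = (0, 0, 0, 2).
  dual value b^T y* = 10.
Strong duality: c^T x* = b^T y*. Confirmed.

10


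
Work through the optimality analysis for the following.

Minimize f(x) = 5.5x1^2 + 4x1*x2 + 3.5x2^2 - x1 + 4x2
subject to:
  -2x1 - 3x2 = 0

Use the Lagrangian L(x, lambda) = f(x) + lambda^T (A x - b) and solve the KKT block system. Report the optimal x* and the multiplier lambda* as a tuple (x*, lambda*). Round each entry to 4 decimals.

Form the Lagrangian:
  L(x, lambda) = (1/2) x^T Q x + c^T x + lambda^T (A x - b)
Stationarity (grad_x L = 0): Q x + c + A^T lambda = 0.
Primal feasibility: A x = b.

This gives the KKT block system:
  [ Q   A^T ] [ x     ]   [-c ]
  [ A    0  ] [ lambda ] = [ b ]

Solving the linear system:
  x*      = (0.4177, -0.2785)
  lambda* = (1.2405)
  f(x*)   = -0.7658

x* = (0.4177, -0.2785), lambda* = (1.2405)


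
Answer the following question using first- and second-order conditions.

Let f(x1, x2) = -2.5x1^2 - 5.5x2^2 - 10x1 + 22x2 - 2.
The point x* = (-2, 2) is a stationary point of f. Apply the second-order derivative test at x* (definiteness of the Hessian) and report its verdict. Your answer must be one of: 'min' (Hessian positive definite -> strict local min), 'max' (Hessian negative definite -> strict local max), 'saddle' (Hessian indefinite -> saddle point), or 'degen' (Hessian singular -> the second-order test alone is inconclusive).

Compute the Hessian H = grad^2 f:
  H = [[-5, 0], [0, -11]]
Verify stationarity: grad f(x*) = H x* + g = (0, 0).
Eigenvalues of H: -11, -5.
Both eigenvalues < 0, so H is negative definite -> x* is a strict local max.

max


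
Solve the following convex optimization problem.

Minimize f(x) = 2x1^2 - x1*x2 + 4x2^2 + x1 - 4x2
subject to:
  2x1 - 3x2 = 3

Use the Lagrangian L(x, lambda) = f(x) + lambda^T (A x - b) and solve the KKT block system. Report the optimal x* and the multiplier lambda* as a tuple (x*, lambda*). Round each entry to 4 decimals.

Form the Lagrangian:
  L(x, lambda) = (1/2) x^T Q x + c^T x + lambda^T (A x - b)
Stationarity (grad_x L = 0): Q x + c + A^T lambda = 0.
Primal feasibility: A x = b.

This gives the KKT block system:
  [ Q   A^T ] [ x     ]   [-c ]
  [ A    0  ] [ lambda ] = [ b ]

Solving the linear system:
  x*      = (0.9643, -0.3571)
  lambda* = (-2.6071)
  f(x*)   = 5.1071

x* = (0.9643, -0.3571), lambda* = (-2.6071)


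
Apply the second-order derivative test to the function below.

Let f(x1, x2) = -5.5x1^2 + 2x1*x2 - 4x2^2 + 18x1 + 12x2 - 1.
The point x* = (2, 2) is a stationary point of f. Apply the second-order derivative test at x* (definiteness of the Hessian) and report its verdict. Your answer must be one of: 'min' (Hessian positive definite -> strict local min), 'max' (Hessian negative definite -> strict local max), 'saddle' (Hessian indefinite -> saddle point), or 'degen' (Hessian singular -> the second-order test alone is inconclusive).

Compute the Hessian H = grad^2 f:
  H = [[-11, 2], [2, -8]]
Verify stationarity: grad f(x*) = H x* + g = (0, 0).
Eigenvalues of H: -12, -7.
Both eigenvalues < 0, so H is negative definite -> x* is a strict local max.

max


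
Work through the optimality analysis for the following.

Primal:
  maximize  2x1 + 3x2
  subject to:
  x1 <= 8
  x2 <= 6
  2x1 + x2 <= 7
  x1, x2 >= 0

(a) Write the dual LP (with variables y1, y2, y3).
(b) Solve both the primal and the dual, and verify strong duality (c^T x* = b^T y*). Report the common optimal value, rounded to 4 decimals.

The standard primal-dual pair for 'max c^T x s.t. A x <= b, x >= 0' is:
  Dual:  min b^T y  s.t.  A^T y >= c,  y >= 0.

So the dual LP is:
  minimize  8y1 + 6y2 + 7y3
  subject to:
    y1 + 2y3 >= 2
    y2 + y3 >= 3
    y1, y2, y3 >= 0

Solving the primal: x* = (0.5, 6).
  primal value c^T x* = 19.
Solving the dual: y* = (0, 2, 1).
  dual value b^T y* = 19.
Strong duality: c^T x* = b^T y*. Confirmed.

19


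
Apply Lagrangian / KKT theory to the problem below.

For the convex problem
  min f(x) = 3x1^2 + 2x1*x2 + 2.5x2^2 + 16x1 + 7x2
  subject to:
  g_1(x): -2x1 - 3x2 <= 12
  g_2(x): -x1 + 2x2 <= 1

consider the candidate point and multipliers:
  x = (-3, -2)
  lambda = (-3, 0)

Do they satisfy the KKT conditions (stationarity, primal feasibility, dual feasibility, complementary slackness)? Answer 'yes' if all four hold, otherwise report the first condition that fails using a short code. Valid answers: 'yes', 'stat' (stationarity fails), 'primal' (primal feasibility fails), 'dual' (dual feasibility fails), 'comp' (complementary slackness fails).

Gradient of f: grad f(x) = Q x + c = (-6, -9)
Constraint values g_i(x) = a_i^T x - b_i:
  g_1((-3, -2)) = 0
  g_2((-3, -2)) = -2
Stationarity residual: grad f(x) + sum_i lambda_i a_i = (0, 0)
  -> stationarity OK
Primal feasibility (all g_i <= 0): OK
Dual feasibility (all lambda_i >= 0): FAILS
Complementary slackness (lambda_i * g_i(x) = 0 for all i): OK

Verdict: the first failing condition is dual_feasibility -> dual.

dual


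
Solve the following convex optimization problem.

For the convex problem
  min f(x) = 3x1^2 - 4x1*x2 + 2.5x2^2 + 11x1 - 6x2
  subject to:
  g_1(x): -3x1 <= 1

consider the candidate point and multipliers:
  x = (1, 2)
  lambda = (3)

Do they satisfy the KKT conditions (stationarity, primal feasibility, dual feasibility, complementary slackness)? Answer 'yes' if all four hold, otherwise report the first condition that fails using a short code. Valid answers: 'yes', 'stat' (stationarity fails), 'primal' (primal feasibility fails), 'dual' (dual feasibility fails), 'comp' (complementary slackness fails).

Gradient of f: grad f(x) = Q x + c = (9, 0)
Constraint values g_i(x) = a_i^T x - b_i:
  g_1((1, 2)) = -4
Stationarity residual: grad f(x) + sum_i lambda_i a_i = (0, 0)
  -> stationarity OK
Primal feasibility (all g_i <= 0): OK
Dual feasibility (all lambda_i >= 0): OK
Complementary slackness (lambda_i * g_i(x) = 0 for all i): FAILS

Verdict: the first failing condition is complementary_slackness -> comp.

comp


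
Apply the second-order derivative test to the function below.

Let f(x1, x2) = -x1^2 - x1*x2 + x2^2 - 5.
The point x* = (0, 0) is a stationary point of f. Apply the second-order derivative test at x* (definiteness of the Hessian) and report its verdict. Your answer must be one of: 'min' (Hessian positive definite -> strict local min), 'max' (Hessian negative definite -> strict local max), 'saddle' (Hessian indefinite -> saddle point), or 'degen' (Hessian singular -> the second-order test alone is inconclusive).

Compute the Hessian H = grad^2 f:
  H = [[-2, -1], [-1, 2]]
Verify stationarity: grad f(x*) = H x* + g = (0, 0).
Eigenvalues of H: -2.2361, 2.2361.
Eigenvalues have mixed signs, so H is indefinite -> x* is a saddle point.

saddle


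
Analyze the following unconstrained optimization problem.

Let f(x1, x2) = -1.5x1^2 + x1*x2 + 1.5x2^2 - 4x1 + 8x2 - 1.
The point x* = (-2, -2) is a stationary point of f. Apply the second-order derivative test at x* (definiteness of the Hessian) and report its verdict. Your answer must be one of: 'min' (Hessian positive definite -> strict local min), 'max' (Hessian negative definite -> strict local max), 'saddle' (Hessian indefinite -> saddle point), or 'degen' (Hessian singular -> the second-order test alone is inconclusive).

Compute the Hessian H = grad^2 f:
  H = [[-3, 1], [1, 3]]
Verify stationarity: grad f(x*) = H x* + g = (0, 0).
Eigenvalues of H: -3.1623, 3.1623.
Eigenvalues have mixed signs, so H is indefinite -> x* is a saddle point.

saddle


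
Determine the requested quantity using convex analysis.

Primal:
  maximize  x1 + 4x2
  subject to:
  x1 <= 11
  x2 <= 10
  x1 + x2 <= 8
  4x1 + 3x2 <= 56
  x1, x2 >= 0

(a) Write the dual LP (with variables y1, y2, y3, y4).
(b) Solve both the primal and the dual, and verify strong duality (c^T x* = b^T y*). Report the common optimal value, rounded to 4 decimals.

The standard primal-dual pair for 'max c^T x s.t. A x <= b, x >= 0' is:
  Dual:  min b^T y  s.t.  A^T y >= c,  y >= 0.

So the dual LP is:
  minimize  11y1 + 10y2 + 8y3 + 56y4
  subject to:
    y1 + y3 + 4y4 >= 1
    y2 + y3 + 3y4 >= 4
    y1, y2, y3, y4 >= 0

Solving the primal: x* = (0, 8).
  primal value c^T x* = 32.
Solving the dual: y* = (0, 0, 4, 0).
  dual value b^T y* = 32.
Strong duality: c^T x* = b^T y*. Confirmed.

32


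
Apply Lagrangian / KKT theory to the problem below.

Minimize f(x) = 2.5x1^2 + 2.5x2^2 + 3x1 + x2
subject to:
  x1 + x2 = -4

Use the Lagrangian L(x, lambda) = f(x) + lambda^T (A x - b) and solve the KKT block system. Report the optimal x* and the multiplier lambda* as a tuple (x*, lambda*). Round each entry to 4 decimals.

Form the Lagrangian:
  L(x, lambda) = (1/2) x^T Q x + c^T x + lambda^T (A x - b)
Stationarity (grad_x L = 0): Q x + c + A^T lambda = 0.
Primal feasibility: A x = b.

This gives the KKT block system:
  [ Q   A^T ] [ x     ]   [-c ]
  [ A    0  ] [ lambda ] = [ b ]

Solving the linear system:
  x*      = (-2.2, -1.8)
  lambda* = (8)
  f(x*)   = 11.8

x* = (-2.2, -1.8), lambda* = (8)


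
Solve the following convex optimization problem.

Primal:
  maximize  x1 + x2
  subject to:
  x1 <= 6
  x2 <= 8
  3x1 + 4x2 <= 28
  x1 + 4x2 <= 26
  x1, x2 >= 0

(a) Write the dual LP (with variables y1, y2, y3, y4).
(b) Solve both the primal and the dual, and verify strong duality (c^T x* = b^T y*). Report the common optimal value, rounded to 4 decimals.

The standard primal-dual pair for 'max c^T x s.t. A x <= b, x >= 0' is:
  Dual:  min b^T y  s.t.  A^T y >= c,  y >= 0.

So the dual LP is:
  minimize  6y1 + 8y2 + 28y3 + 26y4
  subject to:
    y1 + 3y3 + y4 >= 1
    y2 + 4y3 + 4y4 >= 1
    y1, y2, y3, y4 >= 0

Solving the primal: x* = (6, 2.5).
  primal value c^T x* = 8.5.
Solving the dual: y* = (0.25, 0, 0.25, 0).
  dual value b^T y* = 8.5.
Strong duality: c^T x* = b^T y*. Confirmed.

8.5


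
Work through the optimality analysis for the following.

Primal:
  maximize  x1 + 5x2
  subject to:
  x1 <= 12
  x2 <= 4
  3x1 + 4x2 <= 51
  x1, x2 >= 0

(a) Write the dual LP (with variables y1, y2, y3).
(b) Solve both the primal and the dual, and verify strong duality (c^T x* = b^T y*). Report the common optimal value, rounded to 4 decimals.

The standard primal-dual pair for 'max c^T x s.t. A x <= b, x >= 0' is:
  Dual:  min b^T y  s.t.  A^T y >= c,  y >= 0.

So the dual LP is:
  minimize  12y1 + 4y2 + 51y3
  subject to:
    y1 + 3y3 >= 1
    y2 + 4y3 >= 5
    y1, y2, y3 >= 0

Solving the primal: x* = (11.6667, 4).
  primal value c^T x* = 31.6667.
Solving the dual: y* = (0, 3.6667, 0.3333).
  dual value b^T y* = 31.6667.
Strong duality: c^T x* = b^T y*. Confirmed.

31.6667


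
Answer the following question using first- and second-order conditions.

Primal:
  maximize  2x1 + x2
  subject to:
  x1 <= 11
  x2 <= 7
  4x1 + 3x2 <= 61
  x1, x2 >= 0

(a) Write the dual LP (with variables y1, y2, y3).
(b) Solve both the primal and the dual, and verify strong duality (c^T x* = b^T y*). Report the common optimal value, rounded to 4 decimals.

The standard primal-dual pair for 'max c^T x s.t. A x <= b, x >= 0' is:
  Dual:  min b^T y  s.t.  A^T y >= c,  y >= 0.

So the dual LP is:
  minimize  11y1 + 7y2 + 61y3
  subject to:
    y1 + 4y3 >= 2
    y2 + 3y3 >= 1
    y1, y2, y3 >= 0

Solving the primal: x* = (11, 5.6667).
  primal value c^T x* = 27.6667.
Solving the dual: y* = (0.6667, 0, 0.3333).
  dual value b^T y* = 27.6667.
Strong duality: c^T x* = b^T y*. Confirmed.

27.6667


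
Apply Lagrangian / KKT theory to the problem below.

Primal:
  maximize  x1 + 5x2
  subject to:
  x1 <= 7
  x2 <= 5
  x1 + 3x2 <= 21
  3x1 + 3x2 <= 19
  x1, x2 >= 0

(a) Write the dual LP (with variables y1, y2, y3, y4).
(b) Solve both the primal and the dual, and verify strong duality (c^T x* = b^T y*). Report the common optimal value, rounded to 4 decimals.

The standard primal-dual pair for 'max c^T x s.t. A x <= b, x >= 0' is:
  Dual:  min b^T y  s.t.  A^T y >= c,  y >= 0.

So the dual LP is:
  minimize  7y1 + 5y2 + 21y3 + 19y4
  subject to:
    y1 + y3 + 3y4 >= 1
    y2 + 3y3 + 3y4 >= 5
    y1, y2, y3, y4 >= 0

Solving the primal: x* = (1.3333, 5).
  primal value c^T x* = 26.3333.
Solving the dual: y* = (0, 4, 0, 0.3333).
  dual value b^T y* = 26.3333.
Strong duality: c^T x* = b^T y*. Confirmed.

26.3333


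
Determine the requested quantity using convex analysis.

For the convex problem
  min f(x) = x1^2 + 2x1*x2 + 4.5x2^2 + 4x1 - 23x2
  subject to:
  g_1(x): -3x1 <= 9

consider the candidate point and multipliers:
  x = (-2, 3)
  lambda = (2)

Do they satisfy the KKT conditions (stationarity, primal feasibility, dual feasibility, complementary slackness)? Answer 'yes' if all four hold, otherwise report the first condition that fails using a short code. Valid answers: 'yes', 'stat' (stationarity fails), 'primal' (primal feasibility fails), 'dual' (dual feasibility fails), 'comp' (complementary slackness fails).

Gradient of f: grad f(x) = Q x + c = (6, 0)
Constraint values g_i(x) = a_i^T x - b_i:
  g_1((-2, 3)) = -3
Stationarity residual: grad f(x) + sum_i lambda_i a_i = (0, 0)
  -> stationarity OK
Primal feasibility (all g_i <= 0): OK
Dual feasibility (all lambda_i >= 0): OK
Complementary slackness (lambda_i * g_i(x) = 0 for all i): FAILS

Verdict: the first failing condition is complementary_slackness -> comp.

comp


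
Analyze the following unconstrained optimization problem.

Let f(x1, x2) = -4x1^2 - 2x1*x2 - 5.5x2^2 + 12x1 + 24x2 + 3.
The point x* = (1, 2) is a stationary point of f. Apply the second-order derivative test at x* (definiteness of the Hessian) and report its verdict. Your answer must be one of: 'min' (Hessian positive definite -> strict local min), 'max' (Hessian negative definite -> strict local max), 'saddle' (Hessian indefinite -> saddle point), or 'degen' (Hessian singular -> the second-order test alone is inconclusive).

Compute the Hessian H = grad^2 f:
  H = [[-8, -2], [-2, -11]]
Verify stationarity: grad f(x*) = H x* + g = (0, 0).
Eigenvalues of H: -12, -7.
Both eigenvalues < 0, so H is negative definite -> x* is a strict local max.

max


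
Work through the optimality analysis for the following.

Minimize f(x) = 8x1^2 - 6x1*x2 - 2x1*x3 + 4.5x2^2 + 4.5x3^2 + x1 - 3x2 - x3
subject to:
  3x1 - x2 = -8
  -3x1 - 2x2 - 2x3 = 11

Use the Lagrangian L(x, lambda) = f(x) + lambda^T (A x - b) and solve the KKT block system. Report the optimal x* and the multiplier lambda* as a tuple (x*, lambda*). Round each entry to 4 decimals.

Form the Lagrangian:
  L(x, lambda) = (1/2) x^T Q x + c^T x + lambda^T (A x - b)
Stationarity (grad_x L = 0): Q x + c + A^T lambda = 0.
Primal feasibility: A x = b.

This gives the KKT block system:
  [ Q   A^T ] [ x     ]   [-c ]
  [ A    0  ] [ lambda ] = [ b ]

Solving the linear system:
  x*      = (-2.8258, -0.4775, -0.7837)
  lambda* = (12.0593, -1.201)
  f(x*)   = 54.5378

x* = (-2.8258, -0.4775, -0.7837), lambda* = (12.0593, -1.201)


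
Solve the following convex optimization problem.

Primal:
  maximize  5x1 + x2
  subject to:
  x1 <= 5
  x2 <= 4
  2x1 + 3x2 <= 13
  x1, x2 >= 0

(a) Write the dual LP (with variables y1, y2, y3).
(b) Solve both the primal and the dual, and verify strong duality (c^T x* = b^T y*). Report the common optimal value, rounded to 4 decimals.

The standard primal-dual pair for 'max c^T x s.t. A x <= b, x >= 0' is:
  Dual:  min b^T y  s.t.  A^T y >= c,  y >= 0.

So the dual LP is:
  minimize  5y1 + 4y2 + 13y3
  subject to:
    y1 + 2y3 >= 5
    y2 + 3y3 >= 1
    y1, y2, y3 >= 0

Solving the primal: x* = (5, 1).
  primal value c^T x* = 26.
Solving the dual: y* = (4.3333, 0, 0.3333).
  dual value b^T y* = 26.
Strong duality: c^T x* = b^T y*. Confirmed.

26


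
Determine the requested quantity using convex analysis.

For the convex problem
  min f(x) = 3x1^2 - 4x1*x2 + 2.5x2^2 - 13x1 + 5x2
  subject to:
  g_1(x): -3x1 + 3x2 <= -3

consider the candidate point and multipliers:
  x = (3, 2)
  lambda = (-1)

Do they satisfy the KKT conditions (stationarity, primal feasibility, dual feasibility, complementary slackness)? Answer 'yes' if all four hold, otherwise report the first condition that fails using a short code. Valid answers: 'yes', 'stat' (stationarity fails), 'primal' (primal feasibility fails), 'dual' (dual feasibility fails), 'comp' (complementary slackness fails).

Gradient of f: grad f(x) = Q x + c = (-3, 3)
Constraint values g_i(x) = a_i^T x - b_i:
  g_1((3, 2)) = 0
Stationarity residual: grad f(x) + sum_i lambda_i a_i = (0, 0)
  -> stationarity OK
Primal feasibility (all g_i <= 0): OK
Dual feasibility (all lambda_i >= 0): FAILS
Complementary slackness (lambda_i * g_i(x) = 0 for all i): OK

Verdict: the first failing condition is dual_feasibility -> dual.

dual


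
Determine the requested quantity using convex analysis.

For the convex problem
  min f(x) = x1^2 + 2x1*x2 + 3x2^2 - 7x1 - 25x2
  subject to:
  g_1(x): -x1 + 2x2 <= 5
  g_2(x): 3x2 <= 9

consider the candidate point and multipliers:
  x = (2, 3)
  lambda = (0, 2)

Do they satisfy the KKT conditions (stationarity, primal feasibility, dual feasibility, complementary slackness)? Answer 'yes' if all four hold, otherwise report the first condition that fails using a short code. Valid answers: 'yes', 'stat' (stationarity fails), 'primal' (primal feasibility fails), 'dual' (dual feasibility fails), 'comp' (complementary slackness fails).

Gradient of f: grad f(x) = Q x + c = (3, -3)
Constraint values g_i(x) = a_i^T x - b_i:
  g_1((2, 3)) = -1
  g_2((2, 3)) = 0
Stationarity residual: grad f(x) + sum_i lambda_i a_i = (3, 3)
  -> stationarity FAILS
Primal feasibility (all g_i <= 0): OK
Dual feasibility (all lambda_i >= 0): OK
Complementary slackness (lambda_i * g_i(x) = 0 for all i): OK

Verdict: the first failing condition is stationarity -> stat.

stat


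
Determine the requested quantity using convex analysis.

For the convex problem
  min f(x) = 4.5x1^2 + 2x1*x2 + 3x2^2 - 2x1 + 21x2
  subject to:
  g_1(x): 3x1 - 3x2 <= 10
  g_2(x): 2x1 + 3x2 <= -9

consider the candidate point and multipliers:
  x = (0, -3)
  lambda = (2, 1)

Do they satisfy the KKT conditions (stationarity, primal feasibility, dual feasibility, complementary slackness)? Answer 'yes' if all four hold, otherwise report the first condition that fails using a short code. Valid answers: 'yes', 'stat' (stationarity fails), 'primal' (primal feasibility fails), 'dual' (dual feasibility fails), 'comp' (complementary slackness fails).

Gradient of f: grad f(x) = Q x + c = (-8, 3)
Constraint values g_i(x) = a_i^T x - b_i:
  g_1((0, -3)) = -1
  g_2((0, -3)) = 0
Stationarity residual: grad f(x) + sum_i lambda_i a_i = (0, 0)
  -> stationarity OK
Primal feasibility (all g_i <= 0): OK
Dual feasibility (all lambda_i >= 0): OK
Complementary slackness (lambda_i * g_i(x) = 0 for all i): FAILS

Verdict: the first failing condition is complementary_slackness -> comp.

comp


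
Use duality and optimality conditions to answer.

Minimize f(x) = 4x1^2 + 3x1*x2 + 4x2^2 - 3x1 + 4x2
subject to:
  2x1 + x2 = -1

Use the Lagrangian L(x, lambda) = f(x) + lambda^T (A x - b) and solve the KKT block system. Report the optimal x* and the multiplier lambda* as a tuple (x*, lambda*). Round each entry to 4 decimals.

Form the Lagrangian:
  L(x, lambda) = (1/2) x^T Q x + c^T x + lambda^T (A x - b)
Stationarity (grad_x L = 0): Q x + c + A^T lambda = 0.
Primal feasibility: A x = b.

This gives the KKT block system:
  [ Q   A^T ] [ x     ]   [-c ]
  [ A    0  ] [ lambda ] = [ b ]

Solving the linear system:
  x*      = (-0.0714, -0.8571)
  lambda* = (3.0714)
  f(x*)   = -0.0714

x* = (-0.0714, -0.8571), lambda* = (3.0714)


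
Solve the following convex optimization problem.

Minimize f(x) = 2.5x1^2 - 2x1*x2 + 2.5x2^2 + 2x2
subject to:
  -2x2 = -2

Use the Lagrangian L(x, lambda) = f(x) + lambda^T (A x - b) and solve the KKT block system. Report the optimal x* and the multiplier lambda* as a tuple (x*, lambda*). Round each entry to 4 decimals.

Form the Lagrangian:
  L(x, lambda) = (1/2) x^T Q x + c^T x + lambda^T (A x - b)
Stationarity (grad_x L = 0): Q x + c + A^T lambda = 0.
Primal feasibility: A x = b.

This gives the KKT block system:
  [ Q   A^T ] [ x     ]   [-c ]
  [ A    0  ] [ lambda ] = [ b ]

Solving the linear system:
  x*      = (0.4, 1)
  lambda* = (3.1)
  f(x*)   = 4.1

x* = (0.4, 1), lambda* = (3.1)


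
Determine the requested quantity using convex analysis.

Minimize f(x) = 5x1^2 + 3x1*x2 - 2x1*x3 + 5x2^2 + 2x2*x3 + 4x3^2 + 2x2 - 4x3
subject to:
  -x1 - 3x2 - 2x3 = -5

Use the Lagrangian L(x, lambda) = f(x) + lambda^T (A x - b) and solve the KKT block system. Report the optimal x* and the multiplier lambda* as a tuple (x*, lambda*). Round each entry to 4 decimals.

Form the Lagrangian:
  L(x, lambda) = (1/2) x^T Q x + c^T x + lambda^T (A x - b)
Stationarity (grad_x L = 0): Q x + c + A^T lambda = 0.
Primal feasibility: A x = b.

This gives the KKT block system:
  [ Q   A^T ] [ x     ]   [-c ]
  [ A    0  ] [ lambda ] = [ b ]

Solving the linear system:
  x*      = (0.5294, 0.508, 1.4733)
  lambda* = (3.8717)
  f(x*)   = 7.2406

x* = (0.5294, 0.508, 1.4733), lambda* = (3.8717)


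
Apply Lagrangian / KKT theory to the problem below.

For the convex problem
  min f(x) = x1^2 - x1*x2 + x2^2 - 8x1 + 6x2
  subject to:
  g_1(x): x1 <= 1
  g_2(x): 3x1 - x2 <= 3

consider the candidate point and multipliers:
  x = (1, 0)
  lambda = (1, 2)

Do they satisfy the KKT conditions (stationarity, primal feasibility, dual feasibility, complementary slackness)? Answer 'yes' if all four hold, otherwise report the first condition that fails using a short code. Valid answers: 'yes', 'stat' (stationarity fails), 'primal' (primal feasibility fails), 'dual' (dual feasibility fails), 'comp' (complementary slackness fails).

Gradient of f: grad f(x) = Q x + c = (-6, 5)
Constraint values g_i(x) = a_i^T x - b_i:
  g_1((1, 0)) = 0
  g_2((1, 0)) = 0
Stationarity residual: grad f(x) + sum_i lambda_i a_i = (1, 3)
  -> stationarity FAILS
Primal feasibility (all g_i <= 0): OK
Dual feasibility (all lambda_i >= 0): OK
Complementary slackness (lambda_i * g_i(x) = 0 for all i): OK

Verdict: the first failing condition is stationarity -> stat.

stat


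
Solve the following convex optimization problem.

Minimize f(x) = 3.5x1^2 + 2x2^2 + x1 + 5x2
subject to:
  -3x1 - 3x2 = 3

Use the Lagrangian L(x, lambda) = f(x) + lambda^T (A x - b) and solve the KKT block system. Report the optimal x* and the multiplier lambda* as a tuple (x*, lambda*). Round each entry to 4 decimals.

Form the Lagrangian:
  L(x, lambda) = (1/2) x^T Q x + c^T x + lambda^T (A x - b)
Stationarity (grad_x L = 0): Q x + c + A^T lambda = 0.
Primal feasibility: A x = b.

This gives the KKT block system:
  [ Q   A^T ] [ x     ]   [-c ]
  [ A    0  ] [ lambda ] = [ b ]

Solving the linear system:
  x*      = (0, -1)
  lambda* = (0.3333)
  f(x*)   = -3

x* = (0, -1), lambda* = (0.3333)


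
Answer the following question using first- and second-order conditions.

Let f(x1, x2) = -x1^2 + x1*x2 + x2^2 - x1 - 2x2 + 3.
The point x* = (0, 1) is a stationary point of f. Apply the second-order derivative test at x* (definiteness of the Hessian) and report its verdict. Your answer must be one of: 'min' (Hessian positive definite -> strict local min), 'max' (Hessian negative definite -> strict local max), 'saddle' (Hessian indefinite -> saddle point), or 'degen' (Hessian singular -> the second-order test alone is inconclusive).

Compute the Hessian H = grad^2 f:
  H = [[-2, 1], [1, 2]]
Verify stationarity: grad f(x*) = H x* + g = (0, 0).
Eigenvalues of H: -2.2361, 2.2361.
Eigenvalues have mixed signs, so H is indefinite -> x* is a saddle point.

saddle


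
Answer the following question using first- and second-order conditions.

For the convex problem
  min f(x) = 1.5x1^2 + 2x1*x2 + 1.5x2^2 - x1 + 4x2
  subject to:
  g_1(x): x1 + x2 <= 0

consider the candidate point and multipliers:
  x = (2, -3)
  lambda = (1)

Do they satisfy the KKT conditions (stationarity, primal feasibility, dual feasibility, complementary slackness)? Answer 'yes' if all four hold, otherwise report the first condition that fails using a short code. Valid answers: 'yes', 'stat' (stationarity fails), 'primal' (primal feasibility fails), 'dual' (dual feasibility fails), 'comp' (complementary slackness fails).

Gradient of f: grad f(x) = Q x + c = (-1, -1)
Constraint values g_i(x) = a_i^T x - b_i:
  g_1((2, -3)) = -1
Stationarity residual: grad f(x) + sum_i lambda_i a_i = (0, 0)
  -> stationarity OK
Primal feasibility (all g_i <= 0): OK
Dual feasibility (all lambda_i >= 0): OK
Complementary slackness (lambda_i * g_i(x) = 0 for all i): FAILS

Verdict: the first failing condition is complementary_slackness -> comp.

comp


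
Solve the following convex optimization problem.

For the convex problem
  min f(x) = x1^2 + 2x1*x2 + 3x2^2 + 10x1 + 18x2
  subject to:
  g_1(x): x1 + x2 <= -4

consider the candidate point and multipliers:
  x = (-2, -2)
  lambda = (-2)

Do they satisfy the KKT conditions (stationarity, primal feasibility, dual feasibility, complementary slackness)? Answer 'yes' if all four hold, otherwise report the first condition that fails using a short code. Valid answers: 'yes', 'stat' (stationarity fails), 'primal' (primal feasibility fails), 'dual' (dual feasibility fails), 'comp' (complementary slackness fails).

Gradient of f: grad f(x) = Q x + c = (2, 2)
Constraint values g_i(x) = a_i^T x - b_i:
  g_1((-2, -2)) = 0
Stationarity residual: grad f(x) + sum_i lambda_i a_i = (0, 0)
  -> stationarity OK
Primal feasibility (all g_i <= 0): OK
Dual feasibility (all lambda_i >= 0): FAILS
Complementary slackness (lambda_i * g_i(x) = 0 for all i): OK

Verdict: the first failing condition is dual_feasibility -> dual.

dual


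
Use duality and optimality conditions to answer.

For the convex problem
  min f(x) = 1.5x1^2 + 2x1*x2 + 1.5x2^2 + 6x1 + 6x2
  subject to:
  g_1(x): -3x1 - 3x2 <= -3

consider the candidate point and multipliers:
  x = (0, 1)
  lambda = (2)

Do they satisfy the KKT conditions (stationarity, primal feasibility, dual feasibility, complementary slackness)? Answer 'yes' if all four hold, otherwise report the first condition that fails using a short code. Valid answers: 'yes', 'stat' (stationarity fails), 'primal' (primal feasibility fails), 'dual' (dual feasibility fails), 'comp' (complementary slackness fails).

Gradient of f: grad f(x) = Q x + c = (8, 9)
Constraint values g_i(x) = a_i^T x - b_i:
  g_1((0, 1)) = 0
Stationarity residual: grad f(x) + sum_i lambda_i a_i = (2, 3)
  -> stationarity FAILS
Primal feasibility (all g_i <= 0): OK
Dual feasibility (all lambda_i >= 0): OK
Complementary slackness (lambda_i * g_i(x) = 0 for all i): OK

Verdict: the first failing condition is stationarity -> stat.

stat


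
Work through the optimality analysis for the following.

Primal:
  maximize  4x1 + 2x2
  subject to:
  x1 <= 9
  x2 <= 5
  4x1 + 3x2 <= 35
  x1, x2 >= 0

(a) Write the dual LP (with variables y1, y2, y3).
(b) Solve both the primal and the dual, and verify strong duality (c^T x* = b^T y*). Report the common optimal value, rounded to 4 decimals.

The standard primal-dual pair for 'max c^T x s.t. A x <= b, x >= 0' is:
  Dual:  min b^T y  s.t.  A^T y >= c,  y >= 0.

So the dual LP is:
  minimize  9y1 + 5y2 + 35y3
  subject to:
    y1 + 4y3 >= 4
    y2 + 3y3 >= 2
    y1, y2, y3 >= 0

Solving the primal: x* = (8.75, 0).
  primal value c^T x* = 35.
Solving the dual: y* = (0, 0, 1).
  dual value b^T y* = 35.
Strong duality: c^T x* = b^T y*. Confirmed.

35


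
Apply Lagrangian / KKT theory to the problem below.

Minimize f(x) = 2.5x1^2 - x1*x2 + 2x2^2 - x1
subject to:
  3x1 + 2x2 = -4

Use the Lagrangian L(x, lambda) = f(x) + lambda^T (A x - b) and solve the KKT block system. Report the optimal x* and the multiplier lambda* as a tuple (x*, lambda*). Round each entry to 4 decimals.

Form the Lagrangian:
  L(x, lambda) = (1/2) x^T Q x + c^T x + lambda^T (A x - b)
Stationarity (grad_x L = 0): Q x + c + A^T lambda = 0.
Primal feasibility: A x = b.

This gives the KKT block system:
  [ Q   A^T ] [ x     ]   [-c ]
  [ A    0  ] [ lambda ] = [ b ]

Solving the linear system:
  x*      = (-0.7647, -0.8529)
  lambda* = (1.3235)
  f(x*)   = 3.0294

x* = (-0.7647, -0.8529), lambda* = (1.3235)
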